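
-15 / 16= -0.94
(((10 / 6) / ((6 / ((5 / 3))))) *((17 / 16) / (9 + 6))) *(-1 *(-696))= 2465 / 108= 22.82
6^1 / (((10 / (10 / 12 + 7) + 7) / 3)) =846 / 389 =2.17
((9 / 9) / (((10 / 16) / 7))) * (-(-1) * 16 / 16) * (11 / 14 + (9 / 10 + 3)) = 1312 / 25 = 52.48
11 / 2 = 5.50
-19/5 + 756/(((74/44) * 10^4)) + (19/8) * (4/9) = -561832/208125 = -2.70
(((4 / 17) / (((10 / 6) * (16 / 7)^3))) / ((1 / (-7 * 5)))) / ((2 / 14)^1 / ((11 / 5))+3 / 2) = -554631 / 2097664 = -0.26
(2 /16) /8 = 1 /64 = 0.02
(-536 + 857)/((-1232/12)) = -963/308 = -3.13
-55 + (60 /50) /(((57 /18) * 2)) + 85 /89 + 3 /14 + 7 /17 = -107113029 /2012290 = -53.23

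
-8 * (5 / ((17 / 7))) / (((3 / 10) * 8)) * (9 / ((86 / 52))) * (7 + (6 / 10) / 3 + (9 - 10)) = -169260 / 731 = -231.55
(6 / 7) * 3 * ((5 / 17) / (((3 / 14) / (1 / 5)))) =12 / 17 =0.71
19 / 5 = 3.80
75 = 75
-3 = -3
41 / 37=1.11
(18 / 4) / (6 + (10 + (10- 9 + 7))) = 3 / 16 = 0.19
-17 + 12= -5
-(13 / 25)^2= -169 / 625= -0.27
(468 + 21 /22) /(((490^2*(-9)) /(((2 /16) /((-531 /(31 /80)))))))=106609 /5385308544000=0.00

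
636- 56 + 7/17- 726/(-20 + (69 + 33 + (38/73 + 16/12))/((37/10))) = 272548617/555730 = 490.43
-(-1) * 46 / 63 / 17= 46 / 1071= 0.04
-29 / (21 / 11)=-15.19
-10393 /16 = -649.56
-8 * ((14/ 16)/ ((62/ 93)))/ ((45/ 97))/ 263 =-0.09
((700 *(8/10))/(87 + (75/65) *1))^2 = 13249600/328329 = 40.35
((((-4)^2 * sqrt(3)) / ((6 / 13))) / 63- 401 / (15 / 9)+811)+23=104 * sqrt(3) / 189+2967 / 5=594.35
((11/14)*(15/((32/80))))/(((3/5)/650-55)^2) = 2178515625/223653430063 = 0.01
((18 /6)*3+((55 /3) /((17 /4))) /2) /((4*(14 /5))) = 2845 /2856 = 1.00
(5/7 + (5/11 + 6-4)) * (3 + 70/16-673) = -324825/154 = -2109.25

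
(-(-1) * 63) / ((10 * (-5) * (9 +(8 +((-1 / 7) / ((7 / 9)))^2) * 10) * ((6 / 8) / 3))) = -302526 / 5362475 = -0.06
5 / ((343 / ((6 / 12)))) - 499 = -342309 / 686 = -498.99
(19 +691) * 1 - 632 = 78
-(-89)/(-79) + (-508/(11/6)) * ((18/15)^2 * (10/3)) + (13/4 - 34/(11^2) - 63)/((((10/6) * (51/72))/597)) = -25747367231/812515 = -31688.48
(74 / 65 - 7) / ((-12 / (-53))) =-6731 / 260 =-25.89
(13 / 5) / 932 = 13 / 4660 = 0.00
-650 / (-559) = 50 / 43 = 1.16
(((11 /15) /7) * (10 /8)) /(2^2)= 0.03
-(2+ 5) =-7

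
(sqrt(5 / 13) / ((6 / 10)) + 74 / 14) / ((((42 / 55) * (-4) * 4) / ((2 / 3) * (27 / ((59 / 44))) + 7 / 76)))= -123331175 / 21092736 - 16666375 * sqrt(65) / 117516672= -6.99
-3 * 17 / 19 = -51 / 19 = -2.68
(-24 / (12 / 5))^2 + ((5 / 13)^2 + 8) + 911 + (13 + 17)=177306 / 169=1049.15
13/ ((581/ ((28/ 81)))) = 52/ 6723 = 0.01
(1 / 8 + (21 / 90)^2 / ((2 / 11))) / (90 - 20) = 191 / 31500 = 0.01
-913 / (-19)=913 / 19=48.05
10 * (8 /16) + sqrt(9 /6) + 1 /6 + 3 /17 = sqrt(6) /2 + 545 /102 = 6.57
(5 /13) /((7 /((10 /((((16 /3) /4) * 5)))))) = 15 /182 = 0.08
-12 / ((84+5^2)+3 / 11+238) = -33 / 955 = -0.03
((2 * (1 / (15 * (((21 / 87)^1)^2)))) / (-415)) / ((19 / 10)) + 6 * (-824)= -5730569044 / 1159095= -4944.00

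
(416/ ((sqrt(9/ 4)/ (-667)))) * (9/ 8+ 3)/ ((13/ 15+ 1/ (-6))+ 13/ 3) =-22891440/ 151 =-151598.94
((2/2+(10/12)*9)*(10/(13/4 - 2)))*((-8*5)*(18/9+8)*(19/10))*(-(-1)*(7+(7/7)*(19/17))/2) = -209760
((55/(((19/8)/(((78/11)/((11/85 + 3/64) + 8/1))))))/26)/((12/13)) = 707200/845101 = 0.84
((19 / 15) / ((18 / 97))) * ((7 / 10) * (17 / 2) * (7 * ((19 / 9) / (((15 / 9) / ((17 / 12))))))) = 495875737 / 972000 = 510.16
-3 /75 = -1 /25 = -0.04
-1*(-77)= 77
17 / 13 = 1.31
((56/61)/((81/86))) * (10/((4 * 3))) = 12040/14823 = 0.81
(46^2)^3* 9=85268672064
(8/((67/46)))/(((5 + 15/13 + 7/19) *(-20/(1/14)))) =-0.00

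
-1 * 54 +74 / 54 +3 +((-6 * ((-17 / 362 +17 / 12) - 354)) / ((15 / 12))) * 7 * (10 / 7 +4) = 1570440776 / 24435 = 64270.14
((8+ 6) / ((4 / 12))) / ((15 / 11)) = 30.80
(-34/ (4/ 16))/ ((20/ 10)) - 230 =-298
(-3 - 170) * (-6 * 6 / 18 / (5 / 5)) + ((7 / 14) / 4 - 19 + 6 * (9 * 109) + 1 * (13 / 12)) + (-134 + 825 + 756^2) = 13882589 / 24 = 578441.21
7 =7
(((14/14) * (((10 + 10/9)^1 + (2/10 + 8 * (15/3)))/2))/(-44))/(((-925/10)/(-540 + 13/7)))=-8698003/2564100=-3.39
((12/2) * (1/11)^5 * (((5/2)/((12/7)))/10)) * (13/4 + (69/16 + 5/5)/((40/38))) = 3717/82458112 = 0.00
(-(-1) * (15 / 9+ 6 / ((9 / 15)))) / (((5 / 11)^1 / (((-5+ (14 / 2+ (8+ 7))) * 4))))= 5236 / 3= 1745.33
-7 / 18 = -0.39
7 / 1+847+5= 859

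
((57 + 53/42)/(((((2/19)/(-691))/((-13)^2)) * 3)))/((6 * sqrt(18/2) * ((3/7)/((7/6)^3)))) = -1862286274121/419904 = -4435028.66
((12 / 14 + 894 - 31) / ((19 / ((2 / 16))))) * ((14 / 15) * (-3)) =-6047 / 380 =-15.91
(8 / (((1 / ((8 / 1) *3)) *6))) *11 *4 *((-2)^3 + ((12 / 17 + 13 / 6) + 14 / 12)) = -284416 / 51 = -5576.78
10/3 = 3.33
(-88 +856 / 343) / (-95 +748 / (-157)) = 0.86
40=40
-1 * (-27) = 27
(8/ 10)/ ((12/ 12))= 4/ 5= 0.80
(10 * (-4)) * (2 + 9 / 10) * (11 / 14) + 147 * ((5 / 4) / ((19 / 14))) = 11771 / 266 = 44.25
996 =996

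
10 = 10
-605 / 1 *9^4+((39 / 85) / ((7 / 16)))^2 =-1405268215749 / 354025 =-3969403.90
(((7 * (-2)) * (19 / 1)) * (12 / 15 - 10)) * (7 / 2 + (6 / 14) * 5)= 69046 / 5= 13809.20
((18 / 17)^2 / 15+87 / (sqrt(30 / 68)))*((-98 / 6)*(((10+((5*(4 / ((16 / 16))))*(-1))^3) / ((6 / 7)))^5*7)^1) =16239041160393140477500 / 27+34024850991313727585481875*sqrt(510) / 729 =1054633435218386530876089.00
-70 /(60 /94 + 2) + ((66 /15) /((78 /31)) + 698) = 8139187 /12090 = 673.22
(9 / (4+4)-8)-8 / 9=-559 / 72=-7.76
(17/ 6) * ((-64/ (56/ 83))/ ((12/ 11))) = -15521/ 63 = -246.37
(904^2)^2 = 667841990656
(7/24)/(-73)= -7/1752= -0.00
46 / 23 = 2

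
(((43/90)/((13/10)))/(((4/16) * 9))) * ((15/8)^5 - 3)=9475351/2875392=3.30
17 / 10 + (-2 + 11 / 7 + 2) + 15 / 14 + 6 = 362 / 35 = 10.34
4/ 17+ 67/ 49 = 1335/ 833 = 1.60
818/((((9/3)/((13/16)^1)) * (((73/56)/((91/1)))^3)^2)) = 11640005600891268138696704/454002678867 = 25638627573607.79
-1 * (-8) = 8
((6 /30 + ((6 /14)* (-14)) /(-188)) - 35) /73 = -16341 /34310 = -0.48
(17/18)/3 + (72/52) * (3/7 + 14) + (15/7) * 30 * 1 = 415619/4914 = 84.58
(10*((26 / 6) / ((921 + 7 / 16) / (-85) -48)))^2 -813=-812.46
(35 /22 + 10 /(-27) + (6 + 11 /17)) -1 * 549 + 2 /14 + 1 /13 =-497054345 /918918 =-540.91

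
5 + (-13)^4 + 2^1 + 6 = 28574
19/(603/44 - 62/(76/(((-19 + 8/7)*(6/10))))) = 0.85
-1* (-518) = 518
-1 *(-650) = 650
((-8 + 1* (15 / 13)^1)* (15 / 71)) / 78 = -445 / 23998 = -0.02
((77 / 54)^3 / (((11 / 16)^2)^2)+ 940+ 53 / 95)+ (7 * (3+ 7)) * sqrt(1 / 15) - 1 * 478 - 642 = -3423960791 / 20568735+ 14 * sqrt(15) / 3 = -148.39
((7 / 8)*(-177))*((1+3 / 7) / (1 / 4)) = -885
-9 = -9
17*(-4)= -68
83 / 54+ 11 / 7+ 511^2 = 98704913 / 378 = 261124.11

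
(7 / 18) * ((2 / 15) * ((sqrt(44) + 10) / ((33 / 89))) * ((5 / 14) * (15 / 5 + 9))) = 356 * sqrt(11) / 297 + 1780 / 297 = 9.97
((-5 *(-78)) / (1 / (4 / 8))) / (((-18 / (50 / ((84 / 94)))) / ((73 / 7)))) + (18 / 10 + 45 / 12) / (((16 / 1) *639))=-63336254561 / 10019520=-6321.29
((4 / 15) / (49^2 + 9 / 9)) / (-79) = -2 / 1423185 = -0.00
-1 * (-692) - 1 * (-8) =700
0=0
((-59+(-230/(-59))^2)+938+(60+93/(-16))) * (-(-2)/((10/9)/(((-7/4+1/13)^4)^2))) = 1560288415974580130161779/14887465201439866880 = 104805.51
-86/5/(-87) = 86/435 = 0.20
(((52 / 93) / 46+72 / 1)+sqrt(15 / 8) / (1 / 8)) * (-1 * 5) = -770170 / 2139 - 10 * sqrt(30) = -414.83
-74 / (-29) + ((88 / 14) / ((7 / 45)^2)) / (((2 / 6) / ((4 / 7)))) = 31184474 / 69629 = 447.87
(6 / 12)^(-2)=4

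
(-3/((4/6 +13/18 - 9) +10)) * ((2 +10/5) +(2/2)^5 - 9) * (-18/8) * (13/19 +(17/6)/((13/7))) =-265275/10621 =-24.98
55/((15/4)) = 44/3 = 14.67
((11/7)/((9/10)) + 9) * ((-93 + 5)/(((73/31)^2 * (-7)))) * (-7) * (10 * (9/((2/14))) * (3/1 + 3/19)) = -34351521600/101251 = -339270.94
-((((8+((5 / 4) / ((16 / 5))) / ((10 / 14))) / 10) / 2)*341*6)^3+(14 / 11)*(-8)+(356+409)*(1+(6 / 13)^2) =-325737436028323002319 / 487325696000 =-668418346.71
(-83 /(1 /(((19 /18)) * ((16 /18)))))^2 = 39790864 /6561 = 6064.76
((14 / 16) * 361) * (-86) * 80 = -2173220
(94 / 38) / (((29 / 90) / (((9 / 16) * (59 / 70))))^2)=1073425527 / 200440576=5.36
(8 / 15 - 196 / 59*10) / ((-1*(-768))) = -113 / 2655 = -0.04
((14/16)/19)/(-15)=-7/2280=-0.00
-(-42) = 42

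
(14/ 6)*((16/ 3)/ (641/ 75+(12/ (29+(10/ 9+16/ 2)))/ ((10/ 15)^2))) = 120050/ 89283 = 1.34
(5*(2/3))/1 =10/3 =3.33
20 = 20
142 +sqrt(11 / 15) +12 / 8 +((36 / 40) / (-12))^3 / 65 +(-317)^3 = -31854868.64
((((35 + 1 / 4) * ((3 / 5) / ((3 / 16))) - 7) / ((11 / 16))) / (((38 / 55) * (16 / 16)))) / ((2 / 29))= 61364 / 19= 3229.68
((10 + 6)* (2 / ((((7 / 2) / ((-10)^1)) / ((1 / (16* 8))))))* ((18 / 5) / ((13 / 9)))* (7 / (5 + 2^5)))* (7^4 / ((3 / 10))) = -1296540 / 481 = -2695.51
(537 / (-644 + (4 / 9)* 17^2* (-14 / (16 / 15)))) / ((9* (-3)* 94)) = 179 / 1971039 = 0.00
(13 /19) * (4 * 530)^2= 58427200 /19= 3075115.79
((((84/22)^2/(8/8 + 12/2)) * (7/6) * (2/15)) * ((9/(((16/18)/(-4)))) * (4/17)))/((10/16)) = -254016/51425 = -4.94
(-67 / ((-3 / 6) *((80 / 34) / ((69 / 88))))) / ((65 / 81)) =6365871 / 114400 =55.65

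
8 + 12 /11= 100 /11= 9.09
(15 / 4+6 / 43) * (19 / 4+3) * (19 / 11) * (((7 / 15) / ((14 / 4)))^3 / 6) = 131347 / 6385500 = 0.02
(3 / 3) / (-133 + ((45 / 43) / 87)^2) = -1555009 / 206815972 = -0.01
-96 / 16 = -6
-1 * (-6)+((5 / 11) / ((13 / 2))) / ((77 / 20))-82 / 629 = 40778412 / 6925919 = 5.89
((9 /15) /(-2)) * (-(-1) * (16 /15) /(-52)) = 2 /325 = 0.01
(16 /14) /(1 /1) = 8 /7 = 1.14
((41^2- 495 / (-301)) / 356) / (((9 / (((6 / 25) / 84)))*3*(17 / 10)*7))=126619 / 3012556995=0.00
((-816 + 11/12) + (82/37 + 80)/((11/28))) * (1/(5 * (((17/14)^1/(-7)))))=28995799/41514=698.46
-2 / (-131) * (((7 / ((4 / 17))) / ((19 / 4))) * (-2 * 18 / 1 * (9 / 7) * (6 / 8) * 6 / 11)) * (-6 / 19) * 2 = 594864 / 520201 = 1.14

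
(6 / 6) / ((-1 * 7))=-1 / 7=-0.14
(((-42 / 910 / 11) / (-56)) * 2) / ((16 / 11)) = 3 / 29120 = 0.00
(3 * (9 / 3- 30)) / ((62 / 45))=-58.79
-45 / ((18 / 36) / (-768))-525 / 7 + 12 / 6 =69047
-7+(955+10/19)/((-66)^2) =-561193/82764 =-6.78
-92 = -92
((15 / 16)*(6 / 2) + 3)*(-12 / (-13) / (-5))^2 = 837 / 4225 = 0.20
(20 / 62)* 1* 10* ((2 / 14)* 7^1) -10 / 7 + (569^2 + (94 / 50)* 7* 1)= 1756484568 / 5425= 323775.96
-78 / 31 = -2.52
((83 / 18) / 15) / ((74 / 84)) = 581 / 1665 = 0.35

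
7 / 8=0.88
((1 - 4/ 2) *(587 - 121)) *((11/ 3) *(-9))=15378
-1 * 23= -23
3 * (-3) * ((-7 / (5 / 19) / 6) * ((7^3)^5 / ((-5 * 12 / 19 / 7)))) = -83979615549381727 / 200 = -419898077746908.64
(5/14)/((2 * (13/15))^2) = 1125/9464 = 0.12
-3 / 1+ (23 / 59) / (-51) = -9050 / 3009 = -3.01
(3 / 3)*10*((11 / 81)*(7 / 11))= 70 / 81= 0.86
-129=-129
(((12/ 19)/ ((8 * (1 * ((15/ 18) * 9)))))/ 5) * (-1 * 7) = -7/ 475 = -0.01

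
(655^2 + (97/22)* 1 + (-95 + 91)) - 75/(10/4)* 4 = 9435919/22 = 428905.41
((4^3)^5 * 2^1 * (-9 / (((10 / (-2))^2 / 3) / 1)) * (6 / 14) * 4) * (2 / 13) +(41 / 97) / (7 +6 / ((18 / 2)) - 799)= -320447819192485137 / 523882450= -611678858.86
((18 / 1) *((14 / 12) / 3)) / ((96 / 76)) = 133 / 24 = 5.54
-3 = -3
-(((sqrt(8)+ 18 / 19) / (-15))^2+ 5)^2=-167560522417 / 6597500625 - 6549392*sqrt(2) / 38581875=-25.64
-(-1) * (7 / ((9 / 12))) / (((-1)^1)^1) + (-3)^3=-109 / 3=-36.33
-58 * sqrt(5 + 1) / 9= -58 * sqrt(6) / 9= -15.79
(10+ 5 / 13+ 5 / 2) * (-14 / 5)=-469 / 13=-36.08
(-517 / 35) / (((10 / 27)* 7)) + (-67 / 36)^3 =-694070227 / 57153600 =-12.14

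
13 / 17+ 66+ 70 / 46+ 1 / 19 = 507691 / 7429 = 68.34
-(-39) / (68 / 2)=39 / 34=1.15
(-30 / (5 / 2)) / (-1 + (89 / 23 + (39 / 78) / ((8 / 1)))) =-4.09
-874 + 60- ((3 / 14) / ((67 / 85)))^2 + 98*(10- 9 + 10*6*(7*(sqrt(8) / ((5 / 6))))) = -630033329 / 879844 + 98784*sqrt(2) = 138985.60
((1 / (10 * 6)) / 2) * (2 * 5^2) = 0.42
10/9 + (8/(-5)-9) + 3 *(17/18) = -599/90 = -6.66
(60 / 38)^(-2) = 0.40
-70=-70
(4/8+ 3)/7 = 1/2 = 0.50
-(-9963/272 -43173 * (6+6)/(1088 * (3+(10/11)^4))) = 8946774/53923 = 165.92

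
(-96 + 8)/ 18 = -44/ 9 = -4.89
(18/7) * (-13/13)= -18/7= -2.57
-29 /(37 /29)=-22.73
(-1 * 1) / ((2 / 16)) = -8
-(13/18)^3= -0.38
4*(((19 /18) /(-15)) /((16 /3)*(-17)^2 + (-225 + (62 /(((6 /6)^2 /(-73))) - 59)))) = 19 /220635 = 0.00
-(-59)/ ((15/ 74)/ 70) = 61124/ 3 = 20374.67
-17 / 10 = -1.70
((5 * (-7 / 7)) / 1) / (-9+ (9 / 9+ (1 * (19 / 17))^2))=1445 / 1951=0.74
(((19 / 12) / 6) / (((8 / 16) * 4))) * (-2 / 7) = -19 / 504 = -0.04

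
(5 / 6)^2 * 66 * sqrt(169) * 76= 135850 / 3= 45283.33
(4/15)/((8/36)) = 6/5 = 1.20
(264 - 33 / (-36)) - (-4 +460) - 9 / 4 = -580 / 3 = -193.33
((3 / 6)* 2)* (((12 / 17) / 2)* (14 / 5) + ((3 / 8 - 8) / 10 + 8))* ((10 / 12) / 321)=1243 / 58208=0.02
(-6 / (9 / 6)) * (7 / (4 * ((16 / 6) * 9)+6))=-14 / 51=-0.27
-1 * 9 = -9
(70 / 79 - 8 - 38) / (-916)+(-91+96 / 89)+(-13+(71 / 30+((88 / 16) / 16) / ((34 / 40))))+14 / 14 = -325507400833 / 3284601960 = -99.10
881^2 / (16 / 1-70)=-776161 / 54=-14373.35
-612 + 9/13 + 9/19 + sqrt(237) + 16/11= -1655684/2717 + sqrt(237)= -593.98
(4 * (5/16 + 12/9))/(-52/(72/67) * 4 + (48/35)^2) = -290325/8452856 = -0.03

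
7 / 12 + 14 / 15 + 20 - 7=871 / 60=14.52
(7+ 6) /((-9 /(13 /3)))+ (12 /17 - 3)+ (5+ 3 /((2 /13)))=14639 /918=15.95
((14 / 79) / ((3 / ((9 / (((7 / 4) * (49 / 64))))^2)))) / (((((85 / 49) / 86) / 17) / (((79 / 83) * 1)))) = 304349184 / 142345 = 2138.11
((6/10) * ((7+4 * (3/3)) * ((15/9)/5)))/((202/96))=528/505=1.05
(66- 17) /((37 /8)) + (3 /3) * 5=577 /37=15.59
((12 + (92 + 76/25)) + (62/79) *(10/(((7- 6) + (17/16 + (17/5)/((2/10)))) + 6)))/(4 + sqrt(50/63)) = 10712646504/379356025- 127531506 *sqrt(14)/75871205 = 21.95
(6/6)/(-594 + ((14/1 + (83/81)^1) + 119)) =-81/37258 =-0.00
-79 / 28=-2.82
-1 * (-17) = 17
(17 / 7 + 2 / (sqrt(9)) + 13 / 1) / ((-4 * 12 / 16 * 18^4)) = -169 / 3306744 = -0.00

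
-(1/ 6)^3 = -1/ 216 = -0.00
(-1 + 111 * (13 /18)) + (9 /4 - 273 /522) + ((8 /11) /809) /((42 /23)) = 584540305 /7225988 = 80.89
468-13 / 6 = 2795 / 6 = 465.83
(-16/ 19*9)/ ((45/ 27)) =-432/ 95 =-4.55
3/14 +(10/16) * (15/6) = 199/112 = 1.78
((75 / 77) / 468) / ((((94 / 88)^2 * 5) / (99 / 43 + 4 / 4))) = 31240 / 25931451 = 0.00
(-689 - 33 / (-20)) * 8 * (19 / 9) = -522386 / 45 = -11608.58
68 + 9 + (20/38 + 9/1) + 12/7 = 11736/133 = 88.24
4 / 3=1.33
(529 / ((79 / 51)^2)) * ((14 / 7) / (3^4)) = 305762 / 56169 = 5.44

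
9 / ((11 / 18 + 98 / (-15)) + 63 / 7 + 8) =0.81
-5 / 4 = -1.25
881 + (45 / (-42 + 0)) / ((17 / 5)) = 209603 / 238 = 880.68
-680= -680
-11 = -11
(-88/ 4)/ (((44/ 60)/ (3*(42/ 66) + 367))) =-121740/ 11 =-11067.27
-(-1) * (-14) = -14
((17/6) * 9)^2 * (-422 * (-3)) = 1646433/2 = 823216.50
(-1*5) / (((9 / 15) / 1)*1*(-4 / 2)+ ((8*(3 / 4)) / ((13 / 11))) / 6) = 325 / 23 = 14.13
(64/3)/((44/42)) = 224/11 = 20.36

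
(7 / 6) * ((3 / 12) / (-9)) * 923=-6461 / 216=-29.91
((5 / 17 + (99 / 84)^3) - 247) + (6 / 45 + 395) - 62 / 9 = 2404388509 / 16793280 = 143.18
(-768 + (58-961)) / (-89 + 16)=1671 / 73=22.89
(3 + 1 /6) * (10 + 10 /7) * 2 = 1520 /21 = 72.38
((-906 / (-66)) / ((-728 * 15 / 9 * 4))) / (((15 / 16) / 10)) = -151 / 5005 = -0.03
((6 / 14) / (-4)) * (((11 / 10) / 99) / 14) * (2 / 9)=-1 / 52920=-0.00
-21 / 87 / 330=-7 / 9570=-0.00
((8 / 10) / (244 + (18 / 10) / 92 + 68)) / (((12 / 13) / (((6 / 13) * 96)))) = 0.12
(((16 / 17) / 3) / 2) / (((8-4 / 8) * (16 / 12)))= 4 / 255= 0.02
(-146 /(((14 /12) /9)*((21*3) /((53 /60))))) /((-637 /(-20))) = -15476 /31213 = -0.50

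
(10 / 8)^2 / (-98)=-25 / 1568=-0.02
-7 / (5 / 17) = -119 / 5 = -23.80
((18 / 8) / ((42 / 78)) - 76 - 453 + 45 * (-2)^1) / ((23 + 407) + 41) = -17215 / 13188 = -1.31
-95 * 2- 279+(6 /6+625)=157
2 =2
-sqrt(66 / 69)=-0.98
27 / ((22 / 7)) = 189 / 22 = 8.59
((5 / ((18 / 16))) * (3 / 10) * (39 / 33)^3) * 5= 43940 / 3993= 11.00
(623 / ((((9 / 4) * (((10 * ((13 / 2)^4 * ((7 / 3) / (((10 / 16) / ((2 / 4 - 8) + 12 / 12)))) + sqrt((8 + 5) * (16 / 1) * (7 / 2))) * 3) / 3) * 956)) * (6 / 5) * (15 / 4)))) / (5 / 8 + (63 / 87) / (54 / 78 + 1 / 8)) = -1403551516640 / 14273229481909219251 - 280812800 * sqrt(182) / 61850661088273283421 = -0.00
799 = 799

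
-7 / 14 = -0.50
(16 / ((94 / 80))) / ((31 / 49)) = 21.52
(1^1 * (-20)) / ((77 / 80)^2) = -128000 / 5929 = -21.59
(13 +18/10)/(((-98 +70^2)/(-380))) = -2812/2401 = -1.17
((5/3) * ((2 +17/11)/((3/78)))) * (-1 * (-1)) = 1690/11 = 153.64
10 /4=5 /2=2.50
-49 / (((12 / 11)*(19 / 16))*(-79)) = 2156 / 4503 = 0.48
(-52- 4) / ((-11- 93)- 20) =14 / 31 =0.45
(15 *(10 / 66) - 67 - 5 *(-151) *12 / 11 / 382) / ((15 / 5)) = -131462 / 6303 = -20.86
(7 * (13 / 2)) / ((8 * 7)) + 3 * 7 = 349 / 16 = 21.81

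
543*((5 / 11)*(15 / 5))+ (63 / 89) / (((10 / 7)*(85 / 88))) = 308298069 / 416075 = 740.97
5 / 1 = 5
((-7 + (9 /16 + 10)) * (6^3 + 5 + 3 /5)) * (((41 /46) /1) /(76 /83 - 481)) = -53729967 /36659240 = -1.47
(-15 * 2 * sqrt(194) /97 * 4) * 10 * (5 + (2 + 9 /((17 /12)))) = -272400 * sqrt(194) /1649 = -2300.84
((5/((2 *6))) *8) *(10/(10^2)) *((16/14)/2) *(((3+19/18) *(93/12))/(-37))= -2263/13986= -0.16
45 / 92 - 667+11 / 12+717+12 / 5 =53.81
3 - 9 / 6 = 3 / 2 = 1.50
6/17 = 0.35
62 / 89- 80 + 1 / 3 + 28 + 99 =12824 / 267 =48.03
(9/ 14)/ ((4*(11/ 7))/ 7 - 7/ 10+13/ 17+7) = 5355/ 66329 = 0.08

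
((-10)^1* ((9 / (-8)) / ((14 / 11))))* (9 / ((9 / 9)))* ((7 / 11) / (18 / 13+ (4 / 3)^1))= 15795 / 848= 18.63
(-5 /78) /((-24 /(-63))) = -35 /208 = -0.17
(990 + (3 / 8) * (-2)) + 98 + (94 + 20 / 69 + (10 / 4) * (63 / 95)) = 6204689 / 5244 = 1183.20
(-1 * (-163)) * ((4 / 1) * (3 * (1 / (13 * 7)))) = 1956 / 91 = 21.49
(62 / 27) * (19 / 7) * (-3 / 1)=-18.70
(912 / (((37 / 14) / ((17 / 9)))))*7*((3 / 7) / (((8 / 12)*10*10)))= 29.33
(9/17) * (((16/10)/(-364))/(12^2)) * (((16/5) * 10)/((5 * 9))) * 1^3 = -4/348075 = -0.00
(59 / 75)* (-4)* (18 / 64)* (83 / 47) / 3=-4897 / 9400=-0.52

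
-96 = -96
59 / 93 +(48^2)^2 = 493682747 / 93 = 5308416.63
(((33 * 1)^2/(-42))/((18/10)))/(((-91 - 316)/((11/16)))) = 605/24864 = 0.02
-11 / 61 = -0.18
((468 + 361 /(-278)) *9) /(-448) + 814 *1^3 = 100211129 /124544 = 804.62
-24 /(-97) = 24 /97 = 0.25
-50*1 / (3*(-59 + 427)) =-25 / 552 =-0.05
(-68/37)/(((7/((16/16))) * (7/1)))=-68/1813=-0.04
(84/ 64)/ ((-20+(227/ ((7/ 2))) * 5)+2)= 147/ 34304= 0.00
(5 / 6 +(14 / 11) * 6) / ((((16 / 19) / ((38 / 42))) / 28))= 201799 / 792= 254.80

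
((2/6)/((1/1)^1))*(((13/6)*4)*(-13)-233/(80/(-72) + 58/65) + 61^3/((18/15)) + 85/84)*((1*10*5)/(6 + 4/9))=12774992925/25984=491648.43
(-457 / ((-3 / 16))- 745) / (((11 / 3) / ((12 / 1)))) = 5538.55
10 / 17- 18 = -296 / 17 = -17.41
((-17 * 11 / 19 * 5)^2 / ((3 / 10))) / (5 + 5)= 874225 / 1083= 807.23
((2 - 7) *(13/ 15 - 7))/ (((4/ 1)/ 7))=161/ 3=53.67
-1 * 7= -7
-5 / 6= -0.83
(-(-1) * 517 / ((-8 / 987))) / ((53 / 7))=-3571953 / 424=-8424.42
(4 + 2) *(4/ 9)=8/ 3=2.67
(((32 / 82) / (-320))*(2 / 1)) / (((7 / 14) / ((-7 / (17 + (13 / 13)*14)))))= 7 / 6355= 0.00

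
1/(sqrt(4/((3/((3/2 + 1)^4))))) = 2 * sqrt(3)/25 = 0.14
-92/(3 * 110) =-46/165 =-0.28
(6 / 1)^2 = 36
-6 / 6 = -1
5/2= 2.50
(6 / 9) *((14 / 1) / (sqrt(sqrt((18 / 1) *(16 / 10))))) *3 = 14 *sqrt(3) *5^(1 / 4) / 3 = 12.09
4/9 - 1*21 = -185/9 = -20.56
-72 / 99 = -8 / 11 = -0.73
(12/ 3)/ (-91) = -4/ 91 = -0.04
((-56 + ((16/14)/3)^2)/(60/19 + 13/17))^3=-503624204815353043456/174439813247898723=-2887.09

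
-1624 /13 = -124.92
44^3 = 85184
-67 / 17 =-3.94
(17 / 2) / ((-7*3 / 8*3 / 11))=-748 / 63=-11.87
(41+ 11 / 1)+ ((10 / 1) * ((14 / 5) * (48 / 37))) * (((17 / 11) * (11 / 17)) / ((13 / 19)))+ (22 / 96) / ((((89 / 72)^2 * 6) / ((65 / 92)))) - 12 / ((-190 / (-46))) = 102.20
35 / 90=7 / 18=0.39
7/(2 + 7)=7/9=0.78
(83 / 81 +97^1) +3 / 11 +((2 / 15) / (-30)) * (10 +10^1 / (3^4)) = 3939431 / 40095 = 98.25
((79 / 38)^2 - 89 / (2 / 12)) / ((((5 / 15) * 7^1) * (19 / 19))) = -227.00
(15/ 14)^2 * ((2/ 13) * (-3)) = -0.53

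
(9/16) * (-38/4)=-171/32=-5.34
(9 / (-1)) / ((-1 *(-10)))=-9 / 10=-0.90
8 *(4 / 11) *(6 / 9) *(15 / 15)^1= 64 / 33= 1.94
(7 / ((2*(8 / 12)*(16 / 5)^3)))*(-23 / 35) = -1725 / 16384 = -0.11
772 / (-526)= -386 / 263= -1.47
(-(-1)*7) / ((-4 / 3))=-5.25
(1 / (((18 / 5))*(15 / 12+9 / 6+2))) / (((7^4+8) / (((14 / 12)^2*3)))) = 245 / 2471634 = 0.00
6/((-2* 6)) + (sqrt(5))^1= -1/2 + sqrt(5)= 1.74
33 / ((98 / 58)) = 957 / 49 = 19.53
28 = 28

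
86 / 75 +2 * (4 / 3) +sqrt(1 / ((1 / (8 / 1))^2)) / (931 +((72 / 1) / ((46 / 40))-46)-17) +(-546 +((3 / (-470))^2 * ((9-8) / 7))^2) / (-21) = 8012674521715861769 / 268683970488990000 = 29.82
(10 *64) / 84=160 / 21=7.62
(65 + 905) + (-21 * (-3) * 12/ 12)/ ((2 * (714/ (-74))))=32869/ 34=966.74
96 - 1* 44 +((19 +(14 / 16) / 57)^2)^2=5655219179475073 / 43237380096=130794.68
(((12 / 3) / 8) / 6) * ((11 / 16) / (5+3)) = 11 / 1536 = 0.01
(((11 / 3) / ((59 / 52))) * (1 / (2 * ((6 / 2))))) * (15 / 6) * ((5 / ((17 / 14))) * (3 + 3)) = 33.27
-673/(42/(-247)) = 166231/42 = 3957.88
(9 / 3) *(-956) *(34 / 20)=-24378 / 5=-4875.60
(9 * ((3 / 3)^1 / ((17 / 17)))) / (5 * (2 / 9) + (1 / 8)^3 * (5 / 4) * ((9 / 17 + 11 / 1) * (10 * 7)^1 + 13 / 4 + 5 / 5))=11280384 / 3875245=2.91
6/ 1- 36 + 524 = 494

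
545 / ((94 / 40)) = 10900 / 47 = 231.91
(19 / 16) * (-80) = -95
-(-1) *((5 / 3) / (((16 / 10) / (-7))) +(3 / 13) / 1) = -2203 / 312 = -7.06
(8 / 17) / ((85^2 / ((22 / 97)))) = 176 / 11914025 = 0.00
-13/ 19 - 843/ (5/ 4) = -64133/ 95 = -675.08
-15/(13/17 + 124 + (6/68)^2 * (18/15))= -14450/120199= -0.12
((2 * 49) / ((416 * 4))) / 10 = 49 / 8320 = 0.01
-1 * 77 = -77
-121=-121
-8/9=-0.89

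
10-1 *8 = 2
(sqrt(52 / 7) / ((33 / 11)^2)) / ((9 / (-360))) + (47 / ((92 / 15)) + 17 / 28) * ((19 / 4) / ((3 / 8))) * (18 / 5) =303582 / 805 - 80 * sqrt(91) / 63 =365.01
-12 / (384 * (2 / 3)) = -3 / 64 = -0.05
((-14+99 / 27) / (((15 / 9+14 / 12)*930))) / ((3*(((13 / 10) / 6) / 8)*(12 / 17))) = -8 / 117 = -0.07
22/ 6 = 11/ 3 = 3.67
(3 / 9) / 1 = 1 / 3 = 0.33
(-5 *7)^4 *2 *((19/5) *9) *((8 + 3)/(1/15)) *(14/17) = 237104752500/17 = 13947338382.35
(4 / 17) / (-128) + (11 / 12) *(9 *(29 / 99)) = 3941 / 1632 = 2.41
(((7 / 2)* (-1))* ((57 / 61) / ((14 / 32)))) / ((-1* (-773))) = -456 / 47153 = -0.01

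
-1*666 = -666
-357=-357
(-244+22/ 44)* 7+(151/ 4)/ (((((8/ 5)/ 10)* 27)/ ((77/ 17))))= -12227173/ 7344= -1664.92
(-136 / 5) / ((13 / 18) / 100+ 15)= -2880 / 1589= -1.81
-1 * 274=-274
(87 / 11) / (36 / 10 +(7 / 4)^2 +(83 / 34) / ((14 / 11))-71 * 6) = -276080 / 14570721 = -0.02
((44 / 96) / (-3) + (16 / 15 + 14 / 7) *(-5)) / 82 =-1115 / 5904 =-0.19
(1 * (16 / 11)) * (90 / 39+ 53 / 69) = 44144 / 9867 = 4.47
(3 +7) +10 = 20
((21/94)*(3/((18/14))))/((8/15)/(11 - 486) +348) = 349125/233072248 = 0.00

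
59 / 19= 3.11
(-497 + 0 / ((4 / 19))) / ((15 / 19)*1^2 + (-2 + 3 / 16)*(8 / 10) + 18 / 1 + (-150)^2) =-188860 / 8556589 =-0.02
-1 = -1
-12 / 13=-0.92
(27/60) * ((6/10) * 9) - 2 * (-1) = 443/100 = 4.43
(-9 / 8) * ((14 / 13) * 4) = -63 / 13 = -4.85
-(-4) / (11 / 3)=12 / 11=1.09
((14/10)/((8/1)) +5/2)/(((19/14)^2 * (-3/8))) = -20972/5415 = -3.87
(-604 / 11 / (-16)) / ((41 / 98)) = 8.20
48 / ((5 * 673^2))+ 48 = 108703008 / 2264645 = 48.00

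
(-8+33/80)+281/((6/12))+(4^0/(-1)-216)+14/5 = 340.21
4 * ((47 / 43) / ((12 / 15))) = 235 / 43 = 5.47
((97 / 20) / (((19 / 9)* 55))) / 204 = 291 / 1421200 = 0.00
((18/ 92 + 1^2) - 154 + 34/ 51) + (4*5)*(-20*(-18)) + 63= 981299/ 138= 7110.86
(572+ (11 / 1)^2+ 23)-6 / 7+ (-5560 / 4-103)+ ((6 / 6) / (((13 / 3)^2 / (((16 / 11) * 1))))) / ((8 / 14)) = -10120491 / 13013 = -777.72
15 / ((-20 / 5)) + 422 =1673 / 4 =418.25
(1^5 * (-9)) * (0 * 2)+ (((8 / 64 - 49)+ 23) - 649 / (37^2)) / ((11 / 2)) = -288575 / 60236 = -4.79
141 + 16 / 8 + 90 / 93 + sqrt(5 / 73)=sqrt(365) / 73 + 4463 / 31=144.23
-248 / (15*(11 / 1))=-248 / 165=-1.50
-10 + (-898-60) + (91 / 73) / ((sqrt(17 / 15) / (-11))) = -968-1001 * sqrt(255) / 1241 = -980.88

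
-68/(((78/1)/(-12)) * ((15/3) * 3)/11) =1496/195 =7.67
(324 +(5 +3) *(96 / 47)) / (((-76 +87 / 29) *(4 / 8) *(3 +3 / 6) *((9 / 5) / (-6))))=213280 / 24017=8.88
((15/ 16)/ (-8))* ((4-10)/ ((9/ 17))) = 85/ 64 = 1.33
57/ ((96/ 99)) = 58.78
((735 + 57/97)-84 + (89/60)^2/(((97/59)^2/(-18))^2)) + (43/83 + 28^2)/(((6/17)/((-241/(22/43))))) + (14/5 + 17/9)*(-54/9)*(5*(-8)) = -12671680327419350947/12124085032950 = -1045165.91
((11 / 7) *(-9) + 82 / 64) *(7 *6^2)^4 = -51867749304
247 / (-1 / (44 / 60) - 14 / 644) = -124982 / 701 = -178.29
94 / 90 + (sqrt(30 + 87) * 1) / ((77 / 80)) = 47 / 45 + 240 * sqrt(13) / 77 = 12.28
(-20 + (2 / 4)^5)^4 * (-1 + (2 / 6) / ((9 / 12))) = -92625577245 / 1048576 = -88334.63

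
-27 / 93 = -9 / 31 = -0.29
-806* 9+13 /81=-587561 /81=-7253.84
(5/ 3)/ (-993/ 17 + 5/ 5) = -85/ 2928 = -0.03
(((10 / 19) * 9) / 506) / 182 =45 / 874874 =0.00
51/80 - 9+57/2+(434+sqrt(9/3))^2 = 868 * sqrt(3)+15070331/80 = 189882.56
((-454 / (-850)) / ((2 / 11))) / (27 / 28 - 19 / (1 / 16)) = -34958 / 3606125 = -0.01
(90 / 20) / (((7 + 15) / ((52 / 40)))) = 0.27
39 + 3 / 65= 39.05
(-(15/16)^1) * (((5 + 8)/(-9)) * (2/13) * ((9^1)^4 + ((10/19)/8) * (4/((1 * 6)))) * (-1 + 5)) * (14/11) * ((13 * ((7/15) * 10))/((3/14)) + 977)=26990100515/3078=8768713.62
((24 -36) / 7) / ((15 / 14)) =-8 / 5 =-1.60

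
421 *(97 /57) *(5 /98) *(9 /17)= 612555 /31654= 19.35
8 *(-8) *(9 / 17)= -576 / 17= -33.88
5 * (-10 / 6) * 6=-50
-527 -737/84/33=-132871/252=-527.27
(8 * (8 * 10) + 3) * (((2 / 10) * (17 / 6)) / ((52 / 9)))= 63.06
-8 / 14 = -4 / 7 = -0.57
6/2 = 3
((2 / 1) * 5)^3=1000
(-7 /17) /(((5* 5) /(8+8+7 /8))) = -0.28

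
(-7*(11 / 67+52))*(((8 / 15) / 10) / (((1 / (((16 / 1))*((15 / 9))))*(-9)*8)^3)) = 1304800 / 1318761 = 0.99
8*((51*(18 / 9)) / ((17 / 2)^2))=192 / 17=11.29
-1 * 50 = -50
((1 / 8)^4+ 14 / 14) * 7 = 28679 / 4096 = 7.00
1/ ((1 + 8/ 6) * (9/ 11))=11/ 21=0.52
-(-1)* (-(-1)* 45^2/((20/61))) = 24705/4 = 6176.25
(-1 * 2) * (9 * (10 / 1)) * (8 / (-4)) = 360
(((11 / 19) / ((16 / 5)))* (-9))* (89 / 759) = -1335 / 6992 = -0.19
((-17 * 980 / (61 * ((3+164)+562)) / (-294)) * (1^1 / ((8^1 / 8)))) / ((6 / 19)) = 1615 / 400221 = 0.00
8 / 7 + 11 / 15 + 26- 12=1667 / 105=15.88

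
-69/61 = -1.13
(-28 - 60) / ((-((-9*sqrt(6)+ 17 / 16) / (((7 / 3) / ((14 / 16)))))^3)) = -123311463858176*sqrt(6) / 1912488258036383 - 1171912344469504 / 51637182966982341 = -0.18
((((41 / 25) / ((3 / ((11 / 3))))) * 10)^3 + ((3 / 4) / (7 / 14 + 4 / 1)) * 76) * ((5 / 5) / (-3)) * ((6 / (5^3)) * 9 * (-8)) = 11760400928 / 1265625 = 9292.17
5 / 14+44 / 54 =443 / 378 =1.17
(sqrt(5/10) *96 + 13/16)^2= 78 *sqrt(2) + 1179817/256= 4718.97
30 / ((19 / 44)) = 1320 / 19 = 69.47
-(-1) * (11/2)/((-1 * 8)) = -0.69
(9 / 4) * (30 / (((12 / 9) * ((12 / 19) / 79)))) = 202635 / 32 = 6332.34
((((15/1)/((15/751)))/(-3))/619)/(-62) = 0.01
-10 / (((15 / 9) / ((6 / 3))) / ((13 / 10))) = -78 / 5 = -15.60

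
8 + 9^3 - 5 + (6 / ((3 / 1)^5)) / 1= 59294 / 81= 732.02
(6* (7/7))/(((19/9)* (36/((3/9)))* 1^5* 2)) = 1/76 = 0.01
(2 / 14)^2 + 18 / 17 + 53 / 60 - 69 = -3350531 / 49980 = -67.04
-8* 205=-1640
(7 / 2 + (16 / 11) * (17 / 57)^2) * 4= 518842 / 35739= 14.52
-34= -34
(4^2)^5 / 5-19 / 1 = 1048481 / 5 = 209696.20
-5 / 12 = -0.42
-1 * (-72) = 72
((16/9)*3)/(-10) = -0.53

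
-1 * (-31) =31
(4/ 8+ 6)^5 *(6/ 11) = 1113879/ 176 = 6328.86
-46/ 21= -2.19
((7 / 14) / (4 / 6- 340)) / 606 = -1 / 411272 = -0.00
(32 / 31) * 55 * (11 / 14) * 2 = 19360 / 217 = 89.22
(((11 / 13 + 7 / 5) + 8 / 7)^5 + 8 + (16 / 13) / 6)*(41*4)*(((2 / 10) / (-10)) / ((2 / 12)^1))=-4368029475846326144 / 487525113359375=-8959.60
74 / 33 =2.24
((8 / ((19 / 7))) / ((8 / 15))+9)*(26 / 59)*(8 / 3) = 19136 / 1121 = 17.07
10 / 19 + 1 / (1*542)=5439 / 10298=0.53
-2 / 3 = -0.67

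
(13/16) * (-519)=-6747/16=-421.69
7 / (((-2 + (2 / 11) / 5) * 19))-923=-1894381 / 2052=-923.19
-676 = -676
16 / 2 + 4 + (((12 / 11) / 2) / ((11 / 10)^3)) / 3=177692 / 14641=12.14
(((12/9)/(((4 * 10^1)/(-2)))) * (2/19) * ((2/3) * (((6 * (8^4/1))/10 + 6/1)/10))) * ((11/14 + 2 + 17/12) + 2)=-7.15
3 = 3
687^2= 471969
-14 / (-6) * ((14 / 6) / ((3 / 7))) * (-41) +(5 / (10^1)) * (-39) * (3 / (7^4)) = -67533685 / 129654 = -520.88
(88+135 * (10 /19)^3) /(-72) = -92324 /61731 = -1.50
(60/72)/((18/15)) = 25/36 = 0.69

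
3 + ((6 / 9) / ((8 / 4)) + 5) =8.33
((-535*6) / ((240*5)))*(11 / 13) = -2.26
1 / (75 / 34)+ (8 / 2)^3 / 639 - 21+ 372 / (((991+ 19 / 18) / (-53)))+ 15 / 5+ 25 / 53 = -557118262093 / 15119075475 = -36.85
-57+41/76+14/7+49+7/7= -339/76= -4.46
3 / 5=0.60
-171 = -171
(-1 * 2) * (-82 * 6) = 984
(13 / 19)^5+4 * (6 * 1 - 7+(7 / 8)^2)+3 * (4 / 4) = 87651955 / 39617584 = 2.21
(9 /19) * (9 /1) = 81 /19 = 4.26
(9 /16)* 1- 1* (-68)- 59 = 153 /16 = 9.56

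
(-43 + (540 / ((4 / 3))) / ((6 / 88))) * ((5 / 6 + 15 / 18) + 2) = 64867 / 3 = 21622.33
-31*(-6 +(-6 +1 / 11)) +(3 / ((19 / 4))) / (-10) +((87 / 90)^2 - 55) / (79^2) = 433310074289 / 1173932100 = 369.11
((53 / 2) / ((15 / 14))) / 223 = 371 / 3345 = 0.11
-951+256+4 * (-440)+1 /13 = -31914 /13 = -2454.92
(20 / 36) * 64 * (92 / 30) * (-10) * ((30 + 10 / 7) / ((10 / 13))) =-8419840 / 189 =-44549.42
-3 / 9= -1 / 3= -0.33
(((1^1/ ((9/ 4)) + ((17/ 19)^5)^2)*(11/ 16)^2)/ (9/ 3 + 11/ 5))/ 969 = 25814267131823225/ 355889855920984459776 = 0.00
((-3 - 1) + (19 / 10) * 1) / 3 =-7 / 10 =-0.70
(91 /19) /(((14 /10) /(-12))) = -780 /19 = -41.05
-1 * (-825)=825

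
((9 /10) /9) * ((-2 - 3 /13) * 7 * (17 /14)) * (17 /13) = -2.48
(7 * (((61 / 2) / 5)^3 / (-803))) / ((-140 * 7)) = 226981 / 112420000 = 0.00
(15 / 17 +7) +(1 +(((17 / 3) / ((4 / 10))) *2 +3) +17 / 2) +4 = 5377 / 102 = 52.72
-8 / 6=-4 / 3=-1.33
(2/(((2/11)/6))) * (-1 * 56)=-3696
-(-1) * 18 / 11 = 18 / 11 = 1.64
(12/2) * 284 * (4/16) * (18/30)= 1278/5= 255.60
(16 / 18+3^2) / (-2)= -89 / 18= -4.94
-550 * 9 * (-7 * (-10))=-346500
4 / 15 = 0.27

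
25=25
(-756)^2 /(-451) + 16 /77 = -4000096 /3157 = -1267.06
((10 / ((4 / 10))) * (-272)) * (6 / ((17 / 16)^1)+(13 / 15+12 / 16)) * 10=-1481800 / 3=-493933.33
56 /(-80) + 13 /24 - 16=-1939 /120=-16.16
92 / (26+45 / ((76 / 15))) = 6992 / 2651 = 2.64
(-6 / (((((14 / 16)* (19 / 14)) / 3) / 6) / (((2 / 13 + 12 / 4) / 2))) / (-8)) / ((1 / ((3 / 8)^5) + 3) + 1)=269001 / 2083445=0.13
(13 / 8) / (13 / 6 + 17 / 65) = 2535 / 3788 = 0.67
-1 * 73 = -73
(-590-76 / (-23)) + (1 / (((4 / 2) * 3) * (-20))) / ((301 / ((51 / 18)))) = -2924420071 / 4984560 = -586.70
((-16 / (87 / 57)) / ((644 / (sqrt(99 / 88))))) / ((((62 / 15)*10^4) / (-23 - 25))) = 513*sqrt(2) / 36184750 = 0.00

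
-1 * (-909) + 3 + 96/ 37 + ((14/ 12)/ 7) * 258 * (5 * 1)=41795/ 37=1129.59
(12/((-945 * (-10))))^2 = 4/2480625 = 0.00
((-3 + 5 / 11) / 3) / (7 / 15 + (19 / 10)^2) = -2800 / 13453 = -0.21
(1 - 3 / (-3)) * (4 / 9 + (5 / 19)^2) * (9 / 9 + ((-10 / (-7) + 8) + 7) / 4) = 5.25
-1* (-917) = 917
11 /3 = 3.67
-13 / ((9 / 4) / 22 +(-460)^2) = -1144 / 18620809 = -0.00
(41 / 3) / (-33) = -41 / 99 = -0.41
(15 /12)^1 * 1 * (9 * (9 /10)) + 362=2977 /8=372.12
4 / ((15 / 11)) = 2.93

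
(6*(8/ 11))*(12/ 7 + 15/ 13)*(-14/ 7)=-25056/ 1001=-25.03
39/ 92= 0.42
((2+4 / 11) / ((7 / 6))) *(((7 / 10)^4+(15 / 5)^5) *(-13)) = -1233227307 / 192500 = -6406.38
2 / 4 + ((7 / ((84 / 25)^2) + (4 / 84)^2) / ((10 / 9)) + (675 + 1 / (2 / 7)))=5327751 / 7840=679.56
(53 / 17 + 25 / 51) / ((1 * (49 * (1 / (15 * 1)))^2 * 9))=4600 / 122451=0.04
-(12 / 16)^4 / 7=-81 / 1792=-0.05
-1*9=-9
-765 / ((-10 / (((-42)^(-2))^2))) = 17 / 691488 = 0.00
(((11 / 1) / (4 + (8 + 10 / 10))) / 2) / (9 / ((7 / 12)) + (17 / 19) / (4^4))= 187264 / 6830603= 0.03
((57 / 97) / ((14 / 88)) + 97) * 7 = 704.86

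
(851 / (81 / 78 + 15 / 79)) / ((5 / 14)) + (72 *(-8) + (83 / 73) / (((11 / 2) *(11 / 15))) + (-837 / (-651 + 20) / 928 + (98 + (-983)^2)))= 2177401494743770591 / 2249960132640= 967751.15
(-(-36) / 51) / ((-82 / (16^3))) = -24576 / 697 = -35.26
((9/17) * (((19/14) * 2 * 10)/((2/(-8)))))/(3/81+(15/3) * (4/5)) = -184680/12971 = -14.24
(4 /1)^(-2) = 1 /16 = 0.06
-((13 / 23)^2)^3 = -0.03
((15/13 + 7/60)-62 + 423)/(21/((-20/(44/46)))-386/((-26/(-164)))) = -6499133/43697778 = -0.15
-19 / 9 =-2.11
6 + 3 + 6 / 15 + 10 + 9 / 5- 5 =81 / 5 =16.20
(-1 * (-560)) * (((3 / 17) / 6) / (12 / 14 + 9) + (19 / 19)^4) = 658840 / 1173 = 561.67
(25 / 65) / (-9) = -5 / 117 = -0.04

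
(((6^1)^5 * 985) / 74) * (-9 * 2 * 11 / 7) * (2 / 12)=-126379440 / 259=-487951.51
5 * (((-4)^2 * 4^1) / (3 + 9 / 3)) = 160 / 3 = 53.33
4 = 4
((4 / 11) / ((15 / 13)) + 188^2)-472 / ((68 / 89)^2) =3293676401 / 95370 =34535.77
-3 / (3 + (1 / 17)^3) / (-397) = 14739 / 5851780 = 0.00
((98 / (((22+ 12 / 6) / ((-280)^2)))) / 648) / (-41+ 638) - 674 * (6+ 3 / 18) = -602843383 / 145071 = -4155.51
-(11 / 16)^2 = -121 / 256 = -0.47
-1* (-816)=816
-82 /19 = -4.32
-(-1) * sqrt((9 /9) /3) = sqrt(3) /3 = 0.58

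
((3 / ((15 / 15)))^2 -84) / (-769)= 0.10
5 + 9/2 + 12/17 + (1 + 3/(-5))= 1803/170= 10.61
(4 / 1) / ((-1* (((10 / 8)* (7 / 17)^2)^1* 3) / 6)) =-9248 / 245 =-37.75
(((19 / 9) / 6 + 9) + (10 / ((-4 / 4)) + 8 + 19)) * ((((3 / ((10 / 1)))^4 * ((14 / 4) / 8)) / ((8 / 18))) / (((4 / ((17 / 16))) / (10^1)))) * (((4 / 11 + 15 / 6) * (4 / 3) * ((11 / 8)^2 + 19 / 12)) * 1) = 21347130231 / 2883584000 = 7.40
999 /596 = 1.68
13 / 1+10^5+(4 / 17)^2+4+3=28905796 / 289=100020.06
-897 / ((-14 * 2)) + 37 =1933 / 28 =69.04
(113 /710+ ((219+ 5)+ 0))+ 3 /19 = 3026037 /13490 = 224.32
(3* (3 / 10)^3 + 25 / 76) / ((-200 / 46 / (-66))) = 5911851 / 950000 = 6.22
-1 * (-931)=931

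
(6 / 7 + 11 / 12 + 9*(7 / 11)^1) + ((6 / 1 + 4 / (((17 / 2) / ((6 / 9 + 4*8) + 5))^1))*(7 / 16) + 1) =593165 / 31416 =18.88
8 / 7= 1.14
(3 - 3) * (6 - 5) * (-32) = 0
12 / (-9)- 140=-141.33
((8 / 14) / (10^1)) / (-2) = -1 / 35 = -0.03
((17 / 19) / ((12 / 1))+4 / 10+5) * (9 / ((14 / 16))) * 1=56.31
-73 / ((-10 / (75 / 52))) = 1095 / 104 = 10.53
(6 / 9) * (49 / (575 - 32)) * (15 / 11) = 490 / 5973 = 0.08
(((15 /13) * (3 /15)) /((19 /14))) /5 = 42 /1235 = 0.03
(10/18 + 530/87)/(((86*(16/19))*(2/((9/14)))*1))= 32965/1117312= 0.03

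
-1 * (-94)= 94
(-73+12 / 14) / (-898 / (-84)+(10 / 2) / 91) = -39390 / 5867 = -6.71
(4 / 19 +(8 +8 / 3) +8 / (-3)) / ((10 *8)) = 39 / 380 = 0.10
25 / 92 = 0.27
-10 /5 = -2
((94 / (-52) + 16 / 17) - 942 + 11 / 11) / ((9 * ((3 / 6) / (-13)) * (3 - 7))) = -416305 / 612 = -680.24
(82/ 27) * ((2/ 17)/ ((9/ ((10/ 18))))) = 820/ 37179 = 0.02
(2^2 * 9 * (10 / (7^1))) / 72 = 5 / 7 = 0.71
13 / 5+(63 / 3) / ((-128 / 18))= -113 / 320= -0.35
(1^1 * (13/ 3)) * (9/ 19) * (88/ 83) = 3432/ 1577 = 2.18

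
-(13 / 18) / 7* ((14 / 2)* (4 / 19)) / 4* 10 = -65 / 171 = -0.38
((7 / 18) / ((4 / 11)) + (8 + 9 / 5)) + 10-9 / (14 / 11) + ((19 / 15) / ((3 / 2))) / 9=13.89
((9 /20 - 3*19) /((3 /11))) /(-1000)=4147 /20000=0.21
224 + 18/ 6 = 227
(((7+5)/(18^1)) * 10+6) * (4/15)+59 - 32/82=114367/1845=61.99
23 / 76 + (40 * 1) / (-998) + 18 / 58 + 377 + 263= 704499509 / 1099796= 640.57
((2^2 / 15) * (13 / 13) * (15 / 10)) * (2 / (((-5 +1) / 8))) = -8 / 5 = -1.60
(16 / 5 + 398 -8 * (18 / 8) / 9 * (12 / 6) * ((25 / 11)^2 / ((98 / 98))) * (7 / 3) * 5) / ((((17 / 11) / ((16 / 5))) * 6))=55.27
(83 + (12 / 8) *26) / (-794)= -61 / 397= -0.15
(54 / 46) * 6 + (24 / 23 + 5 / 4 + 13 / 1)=2055 / 92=22.34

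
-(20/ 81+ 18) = -1478/ 81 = -18.25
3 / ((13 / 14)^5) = 1613472 / 371293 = 4.35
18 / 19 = 0.95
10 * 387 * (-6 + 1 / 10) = -22833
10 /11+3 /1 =43 /11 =3.91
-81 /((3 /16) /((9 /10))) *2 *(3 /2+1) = -1944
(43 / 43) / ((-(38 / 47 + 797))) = -47 / 37497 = -0.00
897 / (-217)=-897 / 217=-4.13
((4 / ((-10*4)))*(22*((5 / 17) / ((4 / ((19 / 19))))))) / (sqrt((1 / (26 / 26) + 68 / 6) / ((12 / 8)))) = -33*sqrt(74) / 5032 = -0.06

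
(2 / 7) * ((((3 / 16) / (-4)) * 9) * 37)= -999 / 224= -4.46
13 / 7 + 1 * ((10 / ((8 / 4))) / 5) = 20 / 7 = 2.86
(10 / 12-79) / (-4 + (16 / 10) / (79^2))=14635145 / 748872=19.54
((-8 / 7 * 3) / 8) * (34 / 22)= -51 / 77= -0.66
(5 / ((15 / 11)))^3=1331 / 27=49.30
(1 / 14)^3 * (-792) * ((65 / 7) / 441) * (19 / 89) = -13585 / 10470761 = -0.00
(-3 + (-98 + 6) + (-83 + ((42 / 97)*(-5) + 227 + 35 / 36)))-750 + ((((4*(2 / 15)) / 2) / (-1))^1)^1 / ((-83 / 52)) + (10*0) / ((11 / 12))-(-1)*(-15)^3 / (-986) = -499113749449 / 714445740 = -698.60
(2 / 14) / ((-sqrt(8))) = -sqrt(2) / 28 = -0.05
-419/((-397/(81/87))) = 11313/11513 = 0.98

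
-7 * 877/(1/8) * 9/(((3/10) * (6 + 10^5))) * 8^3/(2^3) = -942.89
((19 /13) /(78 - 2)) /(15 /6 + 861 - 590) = 1 /14222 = 0.00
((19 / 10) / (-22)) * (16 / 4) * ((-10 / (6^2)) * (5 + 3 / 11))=551 / 1089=0.51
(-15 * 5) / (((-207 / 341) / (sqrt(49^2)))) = 417725 / 69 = 6053.99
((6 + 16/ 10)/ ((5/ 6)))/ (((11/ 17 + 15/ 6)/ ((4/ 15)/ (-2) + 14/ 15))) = 31008/ 13375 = 2.32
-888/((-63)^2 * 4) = -74/1323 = -0.06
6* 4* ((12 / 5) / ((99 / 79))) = 2528 / 55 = 45.96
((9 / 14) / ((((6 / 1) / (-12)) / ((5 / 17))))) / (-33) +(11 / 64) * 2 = 14879 / 41888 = 0.36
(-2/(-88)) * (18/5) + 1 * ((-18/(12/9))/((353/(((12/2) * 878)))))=-7819803/38830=-201.39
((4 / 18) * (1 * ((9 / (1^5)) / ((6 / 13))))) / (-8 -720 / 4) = -13 / 564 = -0.02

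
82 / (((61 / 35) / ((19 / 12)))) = 27265 / 366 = 74.49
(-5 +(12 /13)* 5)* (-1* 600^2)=1800000 /13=138461.54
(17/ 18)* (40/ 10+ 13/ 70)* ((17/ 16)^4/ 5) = 416018101/ 412876800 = 1.01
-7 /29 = -0.24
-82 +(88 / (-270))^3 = -82.03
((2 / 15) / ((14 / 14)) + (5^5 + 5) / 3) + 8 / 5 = 15676 / 15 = 1045.07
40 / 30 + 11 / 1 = 37 / 3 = 12.33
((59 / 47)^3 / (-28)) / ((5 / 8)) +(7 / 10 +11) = 84209521 / 7267610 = 11.59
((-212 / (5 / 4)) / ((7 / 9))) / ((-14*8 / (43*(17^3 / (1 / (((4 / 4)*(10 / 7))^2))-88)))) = 9988610868 / 12005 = 832037.56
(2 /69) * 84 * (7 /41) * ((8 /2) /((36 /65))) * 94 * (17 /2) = 20358520 /8487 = 2398.79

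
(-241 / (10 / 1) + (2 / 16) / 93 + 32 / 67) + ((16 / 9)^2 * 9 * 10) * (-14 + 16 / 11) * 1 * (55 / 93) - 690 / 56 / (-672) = -1250975658293 / 586212480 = -2134.00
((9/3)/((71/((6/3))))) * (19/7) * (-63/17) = -1026/1207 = -0.85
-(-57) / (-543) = -19 / 181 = -0.10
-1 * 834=-834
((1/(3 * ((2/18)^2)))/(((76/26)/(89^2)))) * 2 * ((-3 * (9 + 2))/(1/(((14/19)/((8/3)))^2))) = -40461283863/109744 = -368687.89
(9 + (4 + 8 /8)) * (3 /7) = 6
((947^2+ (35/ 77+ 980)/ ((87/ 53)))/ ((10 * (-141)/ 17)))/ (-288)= 811105717/ 21589920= 37.57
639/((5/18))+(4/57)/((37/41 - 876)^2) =843973633710194/366881252685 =2300.40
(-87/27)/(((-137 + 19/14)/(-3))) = -406/5697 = -0.07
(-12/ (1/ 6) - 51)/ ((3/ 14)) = -574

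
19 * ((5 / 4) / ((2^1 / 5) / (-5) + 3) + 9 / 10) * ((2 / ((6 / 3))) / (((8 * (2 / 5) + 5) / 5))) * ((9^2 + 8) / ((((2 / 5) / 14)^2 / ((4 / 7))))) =2868992875 / 2993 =958567.62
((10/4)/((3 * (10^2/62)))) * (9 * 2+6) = 62/5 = 12.40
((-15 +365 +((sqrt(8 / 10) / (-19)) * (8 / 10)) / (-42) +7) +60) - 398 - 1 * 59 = -40 +4 * sqrt(5) / 9975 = -40.00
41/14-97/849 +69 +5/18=1285330/17829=72.09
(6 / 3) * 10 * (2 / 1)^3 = 160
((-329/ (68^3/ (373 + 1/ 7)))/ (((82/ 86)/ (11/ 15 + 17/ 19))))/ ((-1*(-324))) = -38271677/ 18600323220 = -0.00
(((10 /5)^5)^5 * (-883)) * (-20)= 592571269120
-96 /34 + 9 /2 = 57 /34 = 1.68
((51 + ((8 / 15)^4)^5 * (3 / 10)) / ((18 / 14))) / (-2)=-197852779474964493418886291 / 9975770190238952636718750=-19.83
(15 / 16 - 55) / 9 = -865 / 144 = -6.01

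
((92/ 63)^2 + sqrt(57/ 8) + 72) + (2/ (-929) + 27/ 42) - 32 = sqrt(114)/ 4 + 315427003/ 7374402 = 45.44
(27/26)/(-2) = -27/52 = -0.52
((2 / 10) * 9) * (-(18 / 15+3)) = -189 / 25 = -7.56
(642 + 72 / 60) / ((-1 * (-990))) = 536 / 825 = 0.65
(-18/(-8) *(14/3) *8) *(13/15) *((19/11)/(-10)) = -3458/275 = -12.57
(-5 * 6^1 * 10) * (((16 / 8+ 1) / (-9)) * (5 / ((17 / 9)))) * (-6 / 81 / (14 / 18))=-3000 / 119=-25.21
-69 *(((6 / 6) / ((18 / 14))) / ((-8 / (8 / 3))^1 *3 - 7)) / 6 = 161 / 288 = 0.56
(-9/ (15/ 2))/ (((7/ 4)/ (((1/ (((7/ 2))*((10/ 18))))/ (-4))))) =108/ 1225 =0.09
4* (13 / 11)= 52 / 11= 4.73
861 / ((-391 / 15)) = -33.03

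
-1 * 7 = -7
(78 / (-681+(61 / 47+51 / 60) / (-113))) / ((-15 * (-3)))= -552344 / 217013517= -0.00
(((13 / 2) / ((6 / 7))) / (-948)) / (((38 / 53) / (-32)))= 4823 / 13509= 0.36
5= 5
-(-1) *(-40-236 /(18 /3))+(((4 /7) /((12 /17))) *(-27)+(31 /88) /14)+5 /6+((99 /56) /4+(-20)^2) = 739471 /2464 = 300.11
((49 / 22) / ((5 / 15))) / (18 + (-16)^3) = -147 / 89716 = -0.00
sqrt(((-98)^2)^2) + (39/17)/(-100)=16326761/1700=9603.98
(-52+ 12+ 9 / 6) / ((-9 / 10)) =385 / 9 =42.78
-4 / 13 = -0.31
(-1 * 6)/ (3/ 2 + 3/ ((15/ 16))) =-60/ 47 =-1.28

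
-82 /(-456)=41 /228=0.18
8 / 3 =2.67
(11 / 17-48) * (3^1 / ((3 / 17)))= -805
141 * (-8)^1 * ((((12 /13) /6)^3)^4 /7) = -4620288 /163086595857367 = -0.00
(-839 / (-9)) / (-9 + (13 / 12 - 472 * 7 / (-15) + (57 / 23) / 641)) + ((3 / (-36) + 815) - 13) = 1808612198569 / 2254127796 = 802.36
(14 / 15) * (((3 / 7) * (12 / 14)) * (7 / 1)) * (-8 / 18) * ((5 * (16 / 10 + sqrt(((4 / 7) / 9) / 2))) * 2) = -256 / 15 - 32 * sqrt(14) / 63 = -18.97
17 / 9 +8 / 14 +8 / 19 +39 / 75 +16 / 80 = 107771 / 29925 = 3.60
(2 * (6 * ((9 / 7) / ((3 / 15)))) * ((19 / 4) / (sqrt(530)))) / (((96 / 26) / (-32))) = -2223 * sqrt(530) / 371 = -137.94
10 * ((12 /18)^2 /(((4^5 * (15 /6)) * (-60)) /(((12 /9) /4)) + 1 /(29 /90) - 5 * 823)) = -232 /24268401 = -0.00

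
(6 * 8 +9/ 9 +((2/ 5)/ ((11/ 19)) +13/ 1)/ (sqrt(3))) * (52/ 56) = 3263 * sqrt(3)/ 770 +91/ 2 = 52.84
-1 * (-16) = 16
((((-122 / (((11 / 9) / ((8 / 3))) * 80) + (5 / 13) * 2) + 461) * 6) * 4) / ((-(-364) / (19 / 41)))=37367604 / 2667665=14.01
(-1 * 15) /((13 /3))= -45 /13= -3.46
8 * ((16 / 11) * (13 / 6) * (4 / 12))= 832 / 99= 8.40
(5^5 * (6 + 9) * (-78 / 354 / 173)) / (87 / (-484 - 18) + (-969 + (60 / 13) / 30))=3976781250 / 64547240947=0.06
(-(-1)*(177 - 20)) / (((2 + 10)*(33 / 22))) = 157 / 18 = 8.72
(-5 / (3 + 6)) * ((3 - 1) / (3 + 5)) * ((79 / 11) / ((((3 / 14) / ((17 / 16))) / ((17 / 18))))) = -799085 / 171072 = -4.67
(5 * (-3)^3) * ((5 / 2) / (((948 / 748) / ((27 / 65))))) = -227205 / 2054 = -110.62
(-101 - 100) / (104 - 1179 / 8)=1608 / 347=4.63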